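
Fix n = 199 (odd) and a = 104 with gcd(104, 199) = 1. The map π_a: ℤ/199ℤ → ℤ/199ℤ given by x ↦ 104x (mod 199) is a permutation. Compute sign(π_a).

+1

Orbit of 187 under x↦104x: [187, 145, 155, 1, 104, 70, 116]… (length divides ord_199(104)).
Cycle type of π: 99×2 + 1; total 3 cycles.
sign(π) = (−1)^{n − #cycles} = (−1)^{199−3} = (−1)^196 = +1.
(104|199)_J = +1 (Zolotarev's lemma cross-check).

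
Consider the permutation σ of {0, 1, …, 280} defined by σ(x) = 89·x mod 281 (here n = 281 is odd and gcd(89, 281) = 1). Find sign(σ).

Start at x=228: 228 → 60 → 1 → 89 → 53 → 221 → 280 → … (one orbit).
π_89 has 36 disjoint cycles with lengths [8, 8, 8, 8, 8, 8, 8, 8, 8, 8, 8, 8, 8, 8, 8, 8, 8, 8, 8, 8, 8, 8, 8, 8, 8, 8, 8, 8, 8, 8, 8, 8, 8, 8, 8, 1] on {0,…,280}.
n − c = 281 − 36 = 245; sign = (−1)^245 = -1.
The Jacobi symbol (89|281) = -1 (Zolotarev) agrees.

-1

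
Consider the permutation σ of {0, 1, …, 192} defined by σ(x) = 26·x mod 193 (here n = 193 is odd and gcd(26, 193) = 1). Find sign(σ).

Orbit of 61 under x↦26x: [61, 42, 127, 21, 160, 107, 80]… (length divides ord_193(26)).
The orbit structure of x ↦ 26x mod 193: 2 orbits of sizes [192, 1].
sign(π) = (−1)^{n − #cycles} = (−1)^{193−2} = (−1)^191 = -1.

-1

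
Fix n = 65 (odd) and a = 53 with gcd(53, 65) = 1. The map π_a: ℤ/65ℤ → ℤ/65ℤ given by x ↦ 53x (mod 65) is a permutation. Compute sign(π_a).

-1

Trace 14: π^k(14) = [14, 27, 1, 53] for k=0..3.
Cycle lengths of π_53 on ℤ/65ℤ: [4, 4, 4, 4, 4, 4, 4, 4, 4, 4, 4, 4, 4, 1, 1, 1, 1, 1, 1, 1, 1, 1, 1, 1, 1, 1]; 26 cycles in total.
sign(π) = (−1)^{n − #cycles} = (−1)^{65−26} = (−1)^39 = -1.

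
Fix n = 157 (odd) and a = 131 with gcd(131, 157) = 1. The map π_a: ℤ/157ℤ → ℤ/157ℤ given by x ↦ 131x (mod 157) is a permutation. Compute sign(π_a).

-1

Orbit of 147 under x↦131x: [147, 103, 148, 77, 39, 85, 145]… (length divides ord_157(131)).
Decompose π into cycles: lengths [156, 1] (2 cycles, including the fixed point 0).
2 cycles on 157: each ℓ→(−1)^(ℓ−1), product (−1)^155 = -1.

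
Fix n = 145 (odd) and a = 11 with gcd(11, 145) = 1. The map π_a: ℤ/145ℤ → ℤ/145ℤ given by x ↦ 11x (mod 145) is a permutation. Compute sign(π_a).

-1

Trace 61: π^k(61) = [61, 91, 131, 136, 46, 71, 56] for k=0..6.
The orbit structure of x ↦ 11x mod 145: 10 orbits of sizes [28, 28, 28, 28, 28, 1, 1, 1, 1, 1].
n − c = 145 − 10 = 135; sign = (−1)^135 = -1.
(11|145)_J = -1 (Zolotarev's lemma cross-check).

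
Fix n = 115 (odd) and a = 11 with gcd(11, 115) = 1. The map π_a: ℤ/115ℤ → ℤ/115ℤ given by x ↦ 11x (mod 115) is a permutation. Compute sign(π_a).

-1

Orbit of 66 under x↦11x: [66, 36, 51, 101, 76, 31, 111]… (length divides ord_115(11)).
Cycle type of π: 22×5 + 1×5; total 10 cycles.
Σ(ℓ_i−1) = 115−10 = 105; sign = (−1)^105 = -1.
Zolotarev: (11|115) = -1, matching the cycle-count sign.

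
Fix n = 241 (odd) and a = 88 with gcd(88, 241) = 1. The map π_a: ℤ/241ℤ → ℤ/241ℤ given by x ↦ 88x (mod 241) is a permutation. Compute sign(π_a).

Trace 38: π^k(38) = [38, 211, 11, 4, 111, 128, 178] for k=0..6.
Decompose π into cycles: lengths [48, 48, 48, 48, 48, 1] (6 cycles, including the fixed point 0).
n − c = 241 − 6 = 235; sign = (−1)^235 = -1.

-1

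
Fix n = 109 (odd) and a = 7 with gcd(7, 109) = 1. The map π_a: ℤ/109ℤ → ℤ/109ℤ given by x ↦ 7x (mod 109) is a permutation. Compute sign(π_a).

+1

Start at x=81: 81 → 22 → 45 → 97 → 25 → 66 → 26 → … (one orbit).
5 cycles of lengths [27, 27, 27, 27, 1].
Σ(ℓ_i−1) = 109−5 = 104; sign = (−1)^104 = +1.
Check: (7/109) = +1 by Zolotarev.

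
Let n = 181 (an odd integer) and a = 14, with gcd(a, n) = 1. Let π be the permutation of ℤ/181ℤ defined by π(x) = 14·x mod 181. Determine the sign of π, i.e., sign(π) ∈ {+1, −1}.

Start at x=9: 9 → 126 → 135 → 80 → 34 → 114 → 148 → … (one orbit).
π_14 has 5 disjoint cycles with lengths [45, 45, 45, 45, 1] on {0,…,180}.
5 cycles on 181: each ℓ→(−1)^(ℓ−1), product (−1)^176 = +1.
(14|181)_J = +1 (Zolotarev's lemma cross-check).

+1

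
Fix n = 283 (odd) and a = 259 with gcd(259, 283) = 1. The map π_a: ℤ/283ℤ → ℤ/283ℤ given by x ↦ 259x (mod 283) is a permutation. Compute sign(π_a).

Trace 241: π^k(241) = [241, 159, 146, 175, 45, 52, 167] for k=0..6.
Cycle type of π: 282 + 1; total 2 cycles.
sign(π) = (−1)^{n − #cycles} = (−1)^{283−2} = (−1)^281 = -1.
Zolotarev: (259|283) = -1, matching the cycle-count sign.

-1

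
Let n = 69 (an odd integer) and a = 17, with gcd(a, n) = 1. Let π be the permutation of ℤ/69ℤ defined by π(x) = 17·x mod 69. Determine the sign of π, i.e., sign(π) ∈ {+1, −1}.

+1

Start at x=44: 44 → 58 → 20 → 64 → 53 → 4 → 68 → … (one orbit).
π_17 has 5 disjoint cycles with lengths [22, 22, 22, 2, 1] on {0,…,68}.
Σ(ℓ_i−1) = 69−5 = 64; sign = (−1)^64 = +1.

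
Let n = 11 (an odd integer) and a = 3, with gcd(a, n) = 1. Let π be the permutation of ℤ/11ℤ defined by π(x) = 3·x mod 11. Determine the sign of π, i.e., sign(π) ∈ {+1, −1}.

Orbit of 5 under x↦3x: [5, 4, 1, 3, 9]… (length divides ord_11(3)).
The orbit structure of x ↦ 3x mod 11: 3 orbits of sizes [5, 5, 1].
3 cycles on 11: each ℓ→(−1)^(ℓ−1), product (−1)^8 = +1.
Check: (3/11) = +1 by Zolotarev.

+1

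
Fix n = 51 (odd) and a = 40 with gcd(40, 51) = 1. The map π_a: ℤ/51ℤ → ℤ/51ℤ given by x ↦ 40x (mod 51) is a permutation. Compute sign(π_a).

-1

Trace 10: π^k(10) = [10, 43, 37, 1, 40, 19, 46] for k=0..6.
Cycle lengths of π_40 on ℤ/51ℤ: [16, 16, 16, 1, 1, 1]; 6 cycles in total.
Σ(ℓ_i−1) = 51−6 = 45; sign = (−1)^45 = -1.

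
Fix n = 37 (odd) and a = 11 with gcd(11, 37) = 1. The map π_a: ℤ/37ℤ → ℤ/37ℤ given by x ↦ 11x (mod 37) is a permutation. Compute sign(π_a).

+1

Start at x=1: 1 → 11 → 10 → 36 → 26 → 27 → 1 (one orbit).
The orbit structure of x ↦ 11x mod 37: 7 orbits of sizes [6, 6, 6, 6, 6, 6, 1].
37 − 7 = 30 transpositions; sign(π) = (−1)^30 = +1.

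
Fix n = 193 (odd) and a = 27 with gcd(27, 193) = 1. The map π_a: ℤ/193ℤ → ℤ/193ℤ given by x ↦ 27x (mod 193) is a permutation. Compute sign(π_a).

+1

Orbit of 150 under x↦27x: [150, 190, 112, 129, 9, 50, 192]… (length divides ord_193(27)).
π_27 has 13 disjoint cycles with lengths [16, 16, 16, 16, 16, 16, 16, 16, 16, 16, 16, 16, 1] on {0,…,192}.
sign(π) = (−1)^{n − #cycles} = (−1)^{193−13} = (−1)^180 = +1.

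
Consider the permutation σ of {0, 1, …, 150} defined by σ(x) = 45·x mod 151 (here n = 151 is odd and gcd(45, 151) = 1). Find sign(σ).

Orbit of 62 under x↦45x: [62, 72, 69, 85, 50, 136, 80]… (length divides ord_151(45)).
π_45 has 3 disjoint cycles with lengths [75, 75, 1] on {0,…,150}.
sign(π) = (−1)^{n − #cycles} = (−1)^{151−3} = (−1)^148 = +1.

+1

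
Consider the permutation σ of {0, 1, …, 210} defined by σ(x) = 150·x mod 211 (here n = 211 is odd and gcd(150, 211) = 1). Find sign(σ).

Trace 196: π^k(196) = [196, 71, 100, 19, 107, 14, 201] for k=0..6.
Cycle lengths of π_150 on ℤ/211ℤ: [15, 15, 15, 15, 15, 15, 15, 15, 15, 15, 15, 15, 15, 15, 1]; 15 cycles in total.
211 − 15 = 196 transpositions; sign(π) = (−1)^196 = +1.

+1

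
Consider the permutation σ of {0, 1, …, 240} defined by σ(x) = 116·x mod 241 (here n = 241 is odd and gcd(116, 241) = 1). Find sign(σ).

+1

Start at x=154: 154 → 30 → 106 → 5 → 98 → 41 → 177 → … (one orbit).
7 cycles of lengths [40, 40, 40, 40, 40, 40, 1].
n − c = 241 − 7 = 234; sign = (−1)^234 = +1.
The Jacobi symbol (116|241) = +1 (Zolotarev) agrees.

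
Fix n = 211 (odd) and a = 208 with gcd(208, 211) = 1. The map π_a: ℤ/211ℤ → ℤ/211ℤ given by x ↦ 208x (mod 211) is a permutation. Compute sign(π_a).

+1

Trace 5: π^k(5) = [5, 196, 45, 76, 194, 51, 58] for k=0..6.
The orbit structure of x ↦ 208x mod 211: 3 orbits of sizes [105, 105, 1].
211 − 3 = 208 transpositions; sign(π) = (−1)^208 = +1.
Via Zolotarev, sign(π_{208}) = (208|211) = +1.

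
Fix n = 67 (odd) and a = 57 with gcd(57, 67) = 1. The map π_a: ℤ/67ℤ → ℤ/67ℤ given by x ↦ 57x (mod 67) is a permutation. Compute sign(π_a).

Orbit of 22 under x↦57x: [22, 48, 56, 43, 39, 12, 14]… (length divides ord_67(57)).
2 cycles of lengths [66, 1].
sign(π) = (−1)^{n − #cycles} = (−1)^{67−2} = (−1)^65 = -1.
Check: (57/67) = -1 by Zolotarev.

-1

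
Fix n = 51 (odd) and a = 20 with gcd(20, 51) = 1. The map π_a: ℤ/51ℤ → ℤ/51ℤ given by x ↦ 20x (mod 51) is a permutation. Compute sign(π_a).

+1

Orbit of 44 under x↦20x: [44, 13, 5, 49, 11, 16, 14]… (length divides ord_51(20)).
π_20 has 5 disjoint cycles with lengths [16, 16, 16, 2, 1] on {0,…,50}.
sign(π) = (−1)^{n − #cycles} = (−1)^{51−5} = (−1)^46 = +1.
The Jacobi symbol (20|51) = +1 (Zolotarev) agrees.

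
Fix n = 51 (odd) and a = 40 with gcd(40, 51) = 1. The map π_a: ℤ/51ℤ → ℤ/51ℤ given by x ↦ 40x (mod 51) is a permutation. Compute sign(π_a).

-1

Orbit of 40 under x↦40x: [40, 19, 46, 4, 7, 25, 31]… (length divides ord_51(40)).
Cycle lengths of π_40 on ℤ/51ℤ: [16, 16, 16, 1, 1, 1]; 6 cycles in total.
51 − 6 = 45 transpositions; sign(π) = (−1)^45 = -1.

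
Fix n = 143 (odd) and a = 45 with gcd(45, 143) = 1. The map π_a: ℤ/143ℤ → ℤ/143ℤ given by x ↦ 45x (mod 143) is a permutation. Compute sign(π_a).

Trace 133: π^k(133) = [133, 122, 56, 89, 1, 45, 23] for k=0..6.
π_45 has 22 disjoint cycles with lengths [12, 12, 12, 12, 12, 12, 12, 12, 12, 12, 12, 1, 1, 1, 1, 1, 1, 1, 1, 1, 1, 1] on {0,…,142}.
n − c = 143 − 22 = 121; sign = (−1)^121 = -1.

-1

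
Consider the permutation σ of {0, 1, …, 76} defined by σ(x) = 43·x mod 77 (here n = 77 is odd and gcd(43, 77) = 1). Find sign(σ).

-1

Start at x=43: 43 → 1 → 43 (one orbit).
Decompose π into cycles: lengths [2, 2, 2, 2, 2, 2, 2, 2, 2, 2, 2, 2, 2, 2, 2, 2, 2, 2, 2, 2, 2, 2, 2, 2, 2, 2, 2, 2, 2, 2, 2, 2, 2, 2, 2, 1, 1, 1, 1, 1, 1, 1] (42 cycles, including the fixed point 0).
42 cycles on 77: each ℓ→(−1)^(ℓ−1), product (−1)^35 = -1.
(43|77)_J = -1 (Zolotarev's lemma cross-check).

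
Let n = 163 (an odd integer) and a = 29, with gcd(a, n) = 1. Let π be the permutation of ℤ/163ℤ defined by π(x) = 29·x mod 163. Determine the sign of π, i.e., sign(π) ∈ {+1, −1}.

Start at x=76: 76 → 85 → 20 → 91 → 31 → 84 → 154 → … (one orbit).
The orbit structure of x ↦ 29x mod 163: 2 orbits of sizes [162, 1].
Σ(ℓ_i−1) = 163−2 = 161; sign = (−1)^161 = -1.

-1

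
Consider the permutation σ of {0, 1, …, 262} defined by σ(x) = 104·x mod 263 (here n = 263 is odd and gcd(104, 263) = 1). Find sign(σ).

Trace 117: π^k(117) = [117, 70, 179, 206, 121, 223, 48] for k=0..6.
π_104 has 3 disjoint cycles with lengths [131, 131, 1] on {0,…,262}.
n − c = 263 − 3 = 260; sign = (−1)^260 = +1.

+1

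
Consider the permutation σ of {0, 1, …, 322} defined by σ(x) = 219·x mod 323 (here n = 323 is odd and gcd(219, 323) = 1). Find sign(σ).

-1

Start at x=120: 120 → 117 → 106 → 281 → 169 → 189 → 47 → … (one orbit).
Cycle lengths of π_219 on ℤ/323ℤ: [72, 72, 72, 72, 18, 8, 8, 1]; 8 cycles in total.
323 − 8 = 315 transpositions; sign(π) = (−1)^315 = -1.
Via Zolotarev, sign(π_{219}) = (219|323) = -1.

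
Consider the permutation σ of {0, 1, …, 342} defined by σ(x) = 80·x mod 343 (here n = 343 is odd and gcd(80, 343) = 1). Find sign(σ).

Start at x=97: 97 → 214 → 313 → 1 → 80 → 226 → 244 → … (one orbit).
Decompose π into cycles: lengths [42, 42, 42, 42, 42, 42, 42, 6, 6, 6, 6, 6, 6, 6, 6, 1] (16 cycles, including the fixed point 0).
Σ(ℓ_i−1) = 343−16 = 327; sign = (−1)^327 = -1.

-1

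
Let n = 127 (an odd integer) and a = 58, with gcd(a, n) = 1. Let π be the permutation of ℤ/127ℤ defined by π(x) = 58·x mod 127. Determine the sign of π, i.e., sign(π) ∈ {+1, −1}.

Orbit of 20 under x↦58x: [20, 17, 97, 38, 45, 70, 123]… (length divides ord_127(58)).
Cycle lengths of π_58 on ℤ/127ℤ: [126, 1]; 2 cycles in total.
n − c = 127 − 2 = 125; sign = (−1)^125 = -1.
Check: (58/127) = -1 by Zolotarev.

-1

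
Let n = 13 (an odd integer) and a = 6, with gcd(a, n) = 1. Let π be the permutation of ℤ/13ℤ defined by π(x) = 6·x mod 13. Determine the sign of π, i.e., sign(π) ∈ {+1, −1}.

Trace 4: π^k(4) = [4, 11, 1, 6, 10, 8, 9] for k=0..6.
Cycle type of π: 12 + 1; total 2 cycles.
n − c = 13 − 2 = 11; sign = (−1)^11 = -1.
Check: (6/13) = -1 by Zolotarev.

-1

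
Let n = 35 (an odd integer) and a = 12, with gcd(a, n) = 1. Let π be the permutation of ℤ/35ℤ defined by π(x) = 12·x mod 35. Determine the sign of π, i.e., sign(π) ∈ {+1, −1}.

Start at x=33: 33 → 11 → 27 → 9 → 3 → 1 → 12 → … (one orbit).
The orbit structure of x ↦ 12x mod 35: 5 orbits of sizes [12, 12, 6, 4, 1].
n − c = 35 − 5 = 30; sign = (−1)^30 = +1.

+1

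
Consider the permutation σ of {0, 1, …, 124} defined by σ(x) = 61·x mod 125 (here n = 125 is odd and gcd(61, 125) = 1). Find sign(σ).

+1

Orbit of 86 under x↦61x: [86, 121, 6, 116, 76, 11, 46]… (length divides ord_125(61)).
Cycle lengths of π_61 on ℤ/125ℤ: [25, 25, 25, 25, 5, 5, 5, 5, 1, 1, 1, 1, 1]; 13 cycles in total.
Σ(ℓ_i−1) = 125−13 = 112; sign = (−1)^112 = +1.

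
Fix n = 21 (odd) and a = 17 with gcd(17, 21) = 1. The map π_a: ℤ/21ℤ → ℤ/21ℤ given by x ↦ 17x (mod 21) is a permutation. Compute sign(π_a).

+1

Orbit of 4 under x↦17x: [4, 5, 1, 17, 16, 20]… (length divides ord_21(17)).
Decompose π into cycles: lengths [6, 6, 6, 2, 1] (5 cycles, including the fixed point 0).
Σ(ℓ_i−1) = 21−5 = 16; sign = (−1)^16 = +1.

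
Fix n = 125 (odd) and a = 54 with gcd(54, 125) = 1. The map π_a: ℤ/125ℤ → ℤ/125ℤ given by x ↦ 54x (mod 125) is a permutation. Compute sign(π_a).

+1

Trace 76: π^k(76) = [76, 104, 116, 14, 6, 74, 121] for k=0..6.
π_54 has 7 disjoint cycles with lengths [50, 50, 10, 10, 2, 2, 1] on {0,…,124}.
n − c = 125 − 7 = 118; sign = (−1)^118 = +1.
Check: (54/125) = +1 by Zolotarev.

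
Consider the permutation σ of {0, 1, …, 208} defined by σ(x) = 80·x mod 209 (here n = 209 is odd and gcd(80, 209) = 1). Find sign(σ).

Orbit of 26 under x↦80x: [26, 199, 36, 163, 82, 81, 1]… (length divides ord_209(80)).
π_80 has 9 disjoint cycles with lengths [45, 45, 45, 45, 9, 9, 5, 5, 1] on {0,…,208}.
209 − 9 = 200 transpositions; sign(π) = (−1)^200 = +1.
Zolotarev: (80|209) = +1, matching the cycle-count sign.

+1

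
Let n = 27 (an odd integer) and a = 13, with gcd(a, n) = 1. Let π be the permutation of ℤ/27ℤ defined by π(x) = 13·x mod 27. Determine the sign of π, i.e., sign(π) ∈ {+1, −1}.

+1

Trace 4: π^k(4) = [4, 25, 1, 13, 7, 10, 22] for k=0..6.
7 cycles of lengths [9, 9, 3, 3, 1, 1, 1].
sign(π) = (−1)^{n − #cycles} = (−1)^{27−7} = (−1)^20 = +1.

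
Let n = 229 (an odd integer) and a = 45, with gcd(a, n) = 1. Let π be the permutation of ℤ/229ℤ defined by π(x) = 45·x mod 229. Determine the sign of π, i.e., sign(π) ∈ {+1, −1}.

Start at x=71: 71 → 218 → 192 → 167 → 187 → 171 → 138 → … (one orbit).
Decompose π into cycles: lengths [114, 114, 1] (3 cycles, including the fixed point 0).
229 − 3 = 226 transpositions; sign(π) = (−1)^226 = +1.
Zolotarev: (45|229) = +1, matching the cycle-count sign.

+1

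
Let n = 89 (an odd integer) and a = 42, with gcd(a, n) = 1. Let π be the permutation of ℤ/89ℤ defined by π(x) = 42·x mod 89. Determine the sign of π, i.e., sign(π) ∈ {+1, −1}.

+1

Orbit of 4 under x↦42x: [4, 79, 25, 71, 45, 21, 81]… (length divides ord_89(42)).
π_42 has 3 disjoint cycles with lengths [44, 44, 1] on {0,…,88}.
3 cycles on 89: each ℓ→(−1)^(ℓ−1), product (−1)^86 = +1.
The Jacobi symbol (42|89) = +1 (Zolotarev) agrees.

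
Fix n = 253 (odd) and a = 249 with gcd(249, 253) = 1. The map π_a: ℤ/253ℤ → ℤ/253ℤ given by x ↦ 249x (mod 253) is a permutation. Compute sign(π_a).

+1

Trace 51: π^k(51) = [51, 49, 57, 25, 153, 147, 171] for k=0..6.
Cycle type of π: 110×2 + 22 + 10 + 1; total 5 cycles.
Σ(ℓ_i−1) = 253−5 = 248; sign = (−1)^248 = +1.
Zolotarev: (249|253) = +1, matching the cycle-count sign.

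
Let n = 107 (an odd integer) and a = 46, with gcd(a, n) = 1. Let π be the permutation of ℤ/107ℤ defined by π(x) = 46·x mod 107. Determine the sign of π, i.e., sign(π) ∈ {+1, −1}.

Orbit of 24 under x↦46x: [24, 34, 66, 40, 21, 3, 31]… (length divides ord_107(46)).
Cycle type of π: 106 + 1; total 2 cycles.
2 cycles on 107: each ℓ→(−1)^(ℓ−1), product (−1)^105 = -1.

-1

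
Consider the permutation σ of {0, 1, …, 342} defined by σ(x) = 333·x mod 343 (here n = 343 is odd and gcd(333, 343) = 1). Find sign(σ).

Trace 282: π^k(282) = [282, 267, 74, 289, 197, 88, 149] for k=0..6.
7 cycles of lengths [147, 147, 21, 21, 3, 3, 1].
343 − 7 = 336 transpositions; sign(π) = (−1)^336 = +1.
(333|343)_J = +1 (Zolotarev's lemma cross-check).

+1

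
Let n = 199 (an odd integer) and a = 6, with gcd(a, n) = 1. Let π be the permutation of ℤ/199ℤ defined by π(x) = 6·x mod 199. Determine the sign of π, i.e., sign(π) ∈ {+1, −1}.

-1

Start at x=50: 50 → 101 → 9 → 54 → 125 → 153 → 122 → … (one orbit).
Decompose π into cycles: lengths [198, 1] (2 cycles, including the fixed point 0).
n − c = 199 − 2 = 197; sign = (−1)^197 = -1.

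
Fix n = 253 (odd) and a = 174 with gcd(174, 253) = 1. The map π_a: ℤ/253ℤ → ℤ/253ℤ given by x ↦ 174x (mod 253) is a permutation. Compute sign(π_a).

Orbit of 196 under x↦174x: [196, 202, 234, 236, 78, 163, 26]… (length divides ord_253(174)).
Cycle lengths of π_174 on ℤ/253ℤ: [55, 55, 55, 55, 11, 11, 5, 5, 1]; 9 cycles in total.
Σ(ℓ_i−1) = 253−9 = 244; sign = (−1)^244 = +1.

+1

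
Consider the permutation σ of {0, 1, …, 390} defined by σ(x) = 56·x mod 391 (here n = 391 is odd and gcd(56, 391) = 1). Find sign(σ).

Start at x=179: 179 → 249 → 259 → 37 → 117 → 296 → 154 → … (one orbit).
5 cycles of lengths [176, 176, 22, 16, 1].
Σ(ℓ_i−1) = 391−5 = 386; sign = (−1)^386 = +1.

+1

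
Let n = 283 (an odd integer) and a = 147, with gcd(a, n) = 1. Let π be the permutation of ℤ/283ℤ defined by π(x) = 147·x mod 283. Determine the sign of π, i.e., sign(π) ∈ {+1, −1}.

Trace 99: π^k(99) = [99, 120, 94, 234, 155, 145, 90] for k=0..6.
Decompose π into cycles: lengths [282, 1] (2 cycles, including the fixed point 0).
With 2 cycles on 283 points, sign = (−1)^{283−2} = -1.
Check: (147/283) = -1 by Zolotarev.

-1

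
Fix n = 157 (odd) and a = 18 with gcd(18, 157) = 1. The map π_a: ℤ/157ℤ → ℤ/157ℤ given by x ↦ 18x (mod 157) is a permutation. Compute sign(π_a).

Start at x=36: 36 → 20 → 46 → 43 → 146 → 116 → 47 → … (one orbit).
2 cycles of lengths [156, 1].
n − c = 157 − 2 = 155; sign = (−1)^155 = -1.
Check: (18/157) = -1 by Zolotarev.

-1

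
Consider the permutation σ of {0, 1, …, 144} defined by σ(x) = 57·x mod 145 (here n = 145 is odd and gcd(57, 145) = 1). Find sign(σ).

Orbit of 59 under x↦57x: [59, 28, 1, 57]… (length divides ord_145(57)).
Cycle lengths of π_57 on ℤ/145ℤ: [4, 4, 4, 4, 4, 4, 4, 4, 4, 4, 4, 4, 4, 4, 4, 4, 4, 4, 4, 4, 4, 4, 4, 4, 4, 4, 4, 4, 4, 2, 2, 2, 2, 2, 2, 2, 2, 2, 2, 2, 2, 2, 2, 1]; 44 cycles in total.
44 cycles on 145: each ℓ→(−1)^(ℓ−1), product (−1)^101 = -1.
Check: (57/145) = -1 by Zolotarev.

-1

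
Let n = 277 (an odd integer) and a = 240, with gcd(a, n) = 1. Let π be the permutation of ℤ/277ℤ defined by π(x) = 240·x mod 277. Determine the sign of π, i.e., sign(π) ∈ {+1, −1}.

-1

Trace 2: π^k(2) = [2, 203, 245, 76, 235, 169, 118] for k=0..6.
Cycle lengths of π_240 on ℤ/277ℤ: [92, 92, 92, 1]; 4 cycles in total.
4 cycles on 277: each ℓ→(−1)^(ℓ−1), product (−1)^273 = -1.
The Jacobi symbol (240|277) = -1 (Zolotarev) agrees.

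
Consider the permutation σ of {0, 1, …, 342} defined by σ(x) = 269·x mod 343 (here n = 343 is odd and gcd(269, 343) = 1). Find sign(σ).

-1

Orbit of 155 under x↦269x: [155, 192, 198, 97, 25, 208, 43]… (length divides ord_343(269)).
4 cycles of lengths [294, 42, 6, 1].
Σ(ℓ_i−1) = 343−4 = 339; sign = (−1)^339 = -1.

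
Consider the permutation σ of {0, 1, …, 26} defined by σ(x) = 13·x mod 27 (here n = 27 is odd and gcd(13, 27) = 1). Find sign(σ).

+1

Trace 4: π^k(4) = [4, 25, 1, 13, 7, 10, 22] for k=0..6.
7 cycles of lengths [9, 9, 3, 3, 1, 1, 1].
n − c = 27 − 7 = 20; sign = (−1)^20 = +1.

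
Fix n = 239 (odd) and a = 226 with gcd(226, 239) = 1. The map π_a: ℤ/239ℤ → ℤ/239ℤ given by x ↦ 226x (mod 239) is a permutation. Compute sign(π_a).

+1

Orbit of 72 under x↦226x: [72, 20, 218, 34, 36, 10, 109]… (length divides ord_239(226)).
The orbit structure of x ↦ 226x mod 239: 3 orbits of sizes [119, 119, 1].
3 cycles on 239: each ℓ→(−1)^(ℓ−1), product (−1)^236 = +1.
The Jacobi symbol (226|239) = +1 (Zolotarev) agrees.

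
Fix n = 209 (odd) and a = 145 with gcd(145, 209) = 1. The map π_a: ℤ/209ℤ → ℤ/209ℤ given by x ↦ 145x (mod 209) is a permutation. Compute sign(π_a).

+1

Orbit of 201 under x↦145x: [201, 94, 45, 46, 191, 107, 49]… (length divides ord_209(145)).
Cycle lengths of π_145 on ℤ/209ℤ: [30, 30, 30, 30, 30, 30, 10, 6, 6, 6, 1]; 11 cycles in total.
n − c = 209 − 11 = 198; sign = (−1)^198 = +1.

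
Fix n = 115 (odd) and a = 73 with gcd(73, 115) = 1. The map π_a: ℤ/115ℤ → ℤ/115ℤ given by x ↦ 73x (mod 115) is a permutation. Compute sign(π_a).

Start at x=29: 29 → 47 → 96 → 108 → 64 → 72 → 81 → … (one orbit).
Cycle type of π: 44×2 + 11×2 + 4 + 1; total 6 cycles.
6 cycles on 115: each ℓ→(−1)^(ℓ−1), product (−1)^109 = -1.
Via Zolotarev, sign(π_{73}) = (73|115) = -1.

-1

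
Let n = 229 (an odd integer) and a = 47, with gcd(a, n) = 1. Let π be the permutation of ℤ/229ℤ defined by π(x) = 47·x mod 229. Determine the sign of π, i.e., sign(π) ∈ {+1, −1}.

-1

Trace 181: π^k(181) = [181, 34, 224, 223, 176, 28, 171] for k=0..6.
The orbit structure of x ↦ 47x mod 229: 2 orbits of sizes [228, 1].
sign(π) = (−1)^{n − #cycles} = (−1)^{229−2} = (−1)^227 = -1.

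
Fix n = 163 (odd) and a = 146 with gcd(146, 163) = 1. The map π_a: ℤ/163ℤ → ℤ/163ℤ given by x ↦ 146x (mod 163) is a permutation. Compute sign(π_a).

Start at x=146: 146 → 126 → 140 → 65 → 36 → 40 → 135 → … (one orbit).
π_146 has 7 disjoint cycles with lengths [27, 27, 27, 27, 27, 27, 1] on {0,…,162}.
sign(π) = (−1)^{n − #cycles} = (−1)^{163−7} = (−1)^156 = +1.
Zolotarev: (146|163) = +1, matching the cycle-count sign.

+1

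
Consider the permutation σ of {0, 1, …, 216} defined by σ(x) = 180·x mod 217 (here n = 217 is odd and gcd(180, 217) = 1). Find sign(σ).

Trace 1: π^k(1) = [1, 180, 67, 125, 149, 129] for k=0..5.
Cycle lengths of π_180 on ℤ/217ℤ: [6, 6, 6, 6, 6, 6, 6, 6, 6, 6, 6, 6, 6, 6, 6, 6, 6, 6, 6, 6, 6, 6, 6, 6, 6, 6, 6, 6, 6, 6, 6, 3, 3, 3, 3, 3, 3, 3, 3, 3, 3, 1]; 42 cycles in total.
sign(π) = (−1)^{n − #cycles} = (−1)^{217−42} = (−1)^175 = -1.
Zolotarev: (180|217) = -1, matching the cycle-count sign.

-1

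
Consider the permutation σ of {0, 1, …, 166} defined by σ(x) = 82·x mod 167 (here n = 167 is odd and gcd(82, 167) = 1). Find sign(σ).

Orbit of 4 under x↦82x: [4, 161, 9, 70, 62, 74, 56]… (length divides ord_167(82)).
2 cycles of lengths [166, 1].
Σ(ℓ_i−1) = 167−2 = 165; sign = (−1)^165 = -1.

-1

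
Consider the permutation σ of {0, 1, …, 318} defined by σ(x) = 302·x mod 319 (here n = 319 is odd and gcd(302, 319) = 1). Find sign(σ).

-1

Trace 1: π^k(1) = [1, 302, 289, 191, 262, 12, 115] for k=0..6.
π_302 has 24 disjoint cycles with lengths [20, 20, 20, 20, 20, 20, 20, 20, 20, 20, 20, 20, 20, 20, 5, 5, 4, 4, 4, 4, 4, 4, 4, 1] on {0,…,318}.
With 24 cycles on 319 points, sign = (−1)^{319−24} = -1.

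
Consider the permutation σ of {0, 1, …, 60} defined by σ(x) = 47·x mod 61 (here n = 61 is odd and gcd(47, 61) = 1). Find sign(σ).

Start at x=1: 1 → 47 → 13 → 1 (one orbit).
21 cycles of lengths [3, 3, 3, 3, 3, 3, 3, 3, 3, 3, 3, 3, 3, 3, 3, 3, 3, 3, 3, 3, 1].
Σ(ℓ_i−1) = 61−21 = 40; sign = (−1)^40 = +1.
Via Zolotarev, sign(π_{47}) = (47|61) = +1.

+1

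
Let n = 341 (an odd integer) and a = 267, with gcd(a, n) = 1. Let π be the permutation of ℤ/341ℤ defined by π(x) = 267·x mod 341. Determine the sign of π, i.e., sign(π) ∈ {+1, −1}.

Trace 225: π^k(225) = [225, 59, 67, 157, 317, 71, 202] for k=0..6.
π_267 has 25 disjoint cycles with lengths [15, 15, 15, 15, 15, 15, 15, 15, 15, 15, 15, 15, 15, 15, 15, 15, 15, 15, 15, 15, 15, 15, 5, 5, 1] on {0,…,340}.
n − c = 341 − 25 = 316; sign = (−1)^316 = +1.
Via Zolotarev, sign(π_{267}) = (267|341) = +1.

+1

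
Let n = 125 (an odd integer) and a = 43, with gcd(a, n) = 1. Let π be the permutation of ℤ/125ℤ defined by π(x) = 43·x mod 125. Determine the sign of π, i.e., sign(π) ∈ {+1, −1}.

Start at x=124: 124 → 82 → 26 → 118 → 74 → 57 → 76 → … (one orbit).
Cycle type of π: 20×5 + 4×6 + 1; total 12 cycles.
Σ(ℓ_i−1) = 125−12 = 113; sign = (−1)^113 = -1.

-1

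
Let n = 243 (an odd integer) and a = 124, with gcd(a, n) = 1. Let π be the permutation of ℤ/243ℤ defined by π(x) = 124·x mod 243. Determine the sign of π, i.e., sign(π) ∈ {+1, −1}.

Trace 4: π^k(4) = [4, 10, 25, 184, 217, 178, 202] for k=0..6.
Decompose π into cycles: lengths [81, 81, 27, 27, 9, 9, 3, 3, 1, 1, 1] (11 cycles, including the fixed point 0).
Σ(ℓ_i−1) = 243−11 = 232; sign = (−1)^232 = +1.
Zolotarev: (124|243) = +1, matching the cycle-count sign.

+1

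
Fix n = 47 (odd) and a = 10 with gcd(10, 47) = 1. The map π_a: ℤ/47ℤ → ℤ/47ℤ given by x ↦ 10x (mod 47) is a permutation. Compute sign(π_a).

Orbit of 21 under x↦10x: [21, 22, 32, 38, 4, 40, 24]… (length divides ord_47(10)).
Cycle lengths of π_10 on ℤ/47ℤ: [46, 1]; 2 cycles in total.
With 2 cycles on 47 points, sign = (−1)^{47−2} = -1.
Check: (10/47) = -1 by Zolotarev.

-1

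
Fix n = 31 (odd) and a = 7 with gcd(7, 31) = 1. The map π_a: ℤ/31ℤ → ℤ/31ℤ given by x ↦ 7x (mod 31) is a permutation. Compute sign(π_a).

Orbit of 28 under x↦7x: [28, 10, 8, 25, 20, 16, 19]… (length divides ord_31(7)).
Cycle type of π: 15×2 + 1; total 3 cycles.
3 cycles on 31: each ℓ→(−1)^(ℓ−1), product (−1)^28 = +1.

+1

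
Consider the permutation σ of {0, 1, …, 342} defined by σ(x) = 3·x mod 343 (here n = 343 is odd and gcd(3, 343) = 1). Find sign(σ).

Orbit of 170 under x↦3x: [170, 167, 158, 131, 50, 150, 107]… (length divides ord_343(3)).
π_3 has 4 disjoint cycles with lengths [294, 42, 6, 1] on {0,…,342}.
4 cycles on 343: each ℓ→(−1)^(ℓ−1), product (−1)^339 = -1.
(3|343)_J = -1 (Zolotarev's lemma cross-check).

-1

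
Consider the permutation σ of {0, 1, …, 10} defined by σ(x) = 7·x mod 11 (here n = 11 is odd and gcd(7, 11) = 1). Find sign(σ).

-1

Orbit of 6 under x↦7x: [6, 9, 8, 1, 7, 5, 2]… (length divides ord_11(7)).
Cycle type of π: 10 + 1; total 2 cycles.
sign(π) = (−1)^{n − #cycles} = (−1)^{11−2} = (−1)^9 = -1.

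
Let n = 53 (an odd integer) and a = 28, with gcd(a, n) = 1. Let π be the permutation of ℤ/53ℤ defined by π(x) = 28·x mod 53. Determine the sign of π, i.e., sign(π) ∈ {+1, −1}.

+1

Orbit of 42 under x↦28x: [42, 10, 15, 49, 47, 44, 13]… (length divides ord_53(28)).
5 cycles of lengths [13, 13, 13, 13, 1].
5 cycles on 53: each ℓ→(−1)^(ℓ−1), product (−1)^48 = +1.
The Jacobi symbol (28|53) = +1 (Zolotarev) agrees.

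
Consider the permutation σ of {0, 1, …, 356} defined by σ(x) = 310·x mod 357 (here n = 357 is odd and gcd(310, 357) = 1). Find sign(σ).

Orbit of 310 under x↦310x: [310, 67, 64, 205, 4, 169, 268]… (length divides ord_357(310)).
The orbit structure of x ↦ 310x mod 357: 45 orbits of sizes [12, 12, 12, 12, 12, 12, 12, 12, 12, 12, 12, 12, 12, 12, 12, 12, 12, 12, 12, 12, 12, 12, 12, 12, 4, 4, 4, 4, 4, 4, 4, 4, 4, 4, 4, 4, 3, 3, 3, 3, 3, 3, 1, 1, 1].
sign(π) = (−1)^{n − #cycles} = (−1)^{357−45} = (−1)^312 = +1.
(310|357)_J = +1 (Zolotarev's lemma cross-check).

+1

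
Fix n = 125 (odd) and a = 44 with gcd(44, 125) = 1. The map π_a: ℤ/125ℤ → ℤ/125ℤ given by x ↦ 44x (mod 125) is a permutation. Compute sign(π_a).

Orbit of 84 under x↦44x: [84, 71, 124, 81, 64, 66, 29]… (length divides ord_125(44)).
Decompose π into cycles: lengths [50, 50, 10, 10, 2, 2, 1] (7 cycles, including the fixed point 0).
n − c = 125 − 7 = 118; sign = (−1)^118 = +1.

+1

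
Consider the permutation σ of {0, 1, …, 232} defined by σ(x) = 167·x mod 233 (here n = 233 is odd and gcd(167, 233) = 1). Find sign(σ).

+1

Trace 30: π^k(30) = [30, 117, 200, 81, 13, 74, 9] for k=0..6.
3 cycles of lengths [116, 116, 1].
3 cycles on 233: each ℓ→(−1)^(ℓ−1), product (−1)^230 = +1.
The Jacobi symbol (167|233) = +1 (Zolotarev) agrees.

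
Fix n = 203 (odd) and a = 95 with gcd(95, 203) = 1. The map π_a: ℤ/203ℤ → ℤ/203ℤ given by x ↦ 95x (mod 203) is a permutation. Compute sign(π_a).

-1

Start at x=149: 149 → 148 → 53 → 163 → 57 → 137 → 23 → … (one orbit).
Cycle lengths of π_95 on ℤ/203ℤ: [84, 84, 28, 3, 3, 1]; 6 cycles in total.
203 − 6 = 197 transpositions; sign(π) = (−1)^197 = -1.
Check: (95/203) = -1 by Zolotarev.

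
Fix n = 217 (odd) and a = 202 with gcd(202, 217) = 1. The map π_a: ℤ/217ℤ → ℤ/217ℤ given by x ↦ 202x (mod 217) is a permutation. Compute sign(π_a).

Start at x=125: 125 → 78 → 132 → 190 → 188 → 1 → 202 → … (one orbit).
Decompose π into cycles: lengths [10, 10, 10, 10, 10, 10, 10, 10, 10, 10, 10, 10, 10, 10, 10, 10, 10, 10, 5, 5, 5, 5, 5, 5, 2, 2, 2, 1] (28 cycles, including the fixed point 0).
28 cycles on 217: each ℓ→(−1)^(ℓ−1), product (−1)^189 = -1.
The Jacobi symbol (202|217) = -1 (Zolotarev) agrees.

-1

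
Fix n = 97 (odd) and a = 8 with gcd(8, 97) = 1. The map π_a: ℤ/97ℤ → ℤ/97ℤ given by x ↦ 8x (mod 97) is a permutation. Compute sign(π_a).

Orbit of 18 under x↦8x: [18, 47, 85, 1, 8, 64, 27]… (length divides ord_97(8)).
Cycle type of π: 16×6 + 1; total 7 cycles.
7 cycles on 97: each ℓ→(−1)^(ℓ−1), product (−1)^90 = +1.
The Jacobi symbol (8|97) = +1 (Zolotarev) agrees.

+1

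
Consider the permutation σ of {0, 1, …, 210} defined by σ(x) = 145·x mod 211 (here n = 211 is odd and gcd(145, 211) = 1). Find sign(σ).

-1

Orbit of 137 under x↦145x: [137, 31, 64, 207, 53, 89, 34]… (length divides ord_211(145)).
2 cycles of lengths [210, 1].
211 − 2 = 209 transpositions; sign(π) = (−1)^209 = -1.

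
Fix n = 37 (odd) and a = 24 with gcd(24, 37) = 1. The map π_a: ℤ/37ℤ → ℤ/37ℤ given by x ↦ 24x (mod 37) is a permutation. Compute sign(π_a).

Trace 35: π^k(35) = [35, 26, 32, 28, 6, 33, 15] for k=0..6.
The orbit structure of x ↦ 24x mod 37: 2 orbits of sizes [36, 1].
n − c = 37 − 2 = 35; sign = (−1)^35 = -1.

-1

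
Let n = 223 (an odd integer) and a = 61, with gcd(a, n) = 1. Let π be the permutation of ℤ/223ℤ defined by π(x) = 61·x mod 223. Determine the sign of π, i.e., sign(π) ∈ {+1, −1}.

-1

Start at x=59: 59 → 31 → 107 → 60 → 92 → 37 → 27 → … (one orbit).
Decompose π into cycles: lengths [222, 1] (2 cycles, including the fixed point 0).
n − c = 223 − 2 = 221; sign = (−1)^221 = -1.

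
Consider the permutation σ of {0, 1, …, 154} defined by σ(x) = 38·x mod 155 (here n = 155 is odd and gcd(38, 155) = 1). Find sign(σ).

Orbit of 76 under x↦38x: [76, 98, 4, 152, 41, 8, 149]… (length divides ord_155(38)).
Cycle lengths of π_38 on ℤ/155ℤ: [60, 60, 15, 15, 4, 1]; 6 cycles in total.
6 cycles on 155: each ℓ→(−1)^(ℓ−1), product (−1)^149 = -1.

-1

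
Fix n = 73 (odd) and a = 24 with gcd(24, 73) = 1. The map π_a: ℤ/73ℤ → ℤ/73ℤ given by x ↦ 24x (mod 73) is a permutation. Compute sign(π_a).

Trace 49: π^k(49) = [49, 8, 46, 9, 70, 1, 24] for k=0..6.
Cycle type of π: 12×6 + 1; total 7 cycles.
With 7 cycles on 73 points, sign = (−1)^{73−7} = +1.
(24|73)_J = +1 (Zolotarev's lemma cross-check).

+1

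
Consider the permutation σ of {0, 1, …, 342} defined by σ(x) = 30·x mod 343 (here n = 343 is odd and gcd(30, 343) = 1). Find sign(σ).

+1

Start at x=165: 165 → 148 → 324 → 116 → 50 → 128 → 67 → … (one orbit).
Decompose π into cycles: lengths [21, 21, 21, 21, 21, 21, 21, 21, 21, 21, 21, 21, 21, 21, 3, 3, 3, 3, 3, 3, 3, 3, 3, 3, 3, 3, 3, 3, 3, 3, 1] (31 cycles, including the fixed point 0).
343 − 31 = 312 transpositions; sign(π) = (−1)^312 = +1.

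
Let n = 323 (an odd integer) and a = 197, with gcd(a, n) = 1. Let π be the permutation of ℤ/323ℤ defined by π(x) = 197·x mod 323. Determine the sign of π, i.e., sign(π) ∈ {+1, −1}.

-1

Start at x=220: 220 → 58 → 121 → 258 → 115 → 45 → 144 → … (one orbit).
Cycle type of π: 48×6 + 16 + 3×6 + 1; total 14 cycles.
14 cycles on 323: each ℓ→(−1)^(ℓ−1), product (−1)^309 = -1.
The Jacobi symbol (197|323) = -1 (Zolotarev) agrees.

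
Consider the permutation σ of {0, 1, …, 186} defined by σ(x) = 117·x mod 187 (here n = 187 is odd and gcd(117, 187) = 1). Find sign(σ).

Orbit of 76 under x↦117x: [76, 103, 83, 174, 162, 67, 172]… (length divides ord_187(117)).
8 cycles of lengths [40, 40, 40, 40, 10, 8, 8, 1].
n − c = 187 − 8 = 179; sign = (−1)^179 = -1.
Via Zolotarev, sign(π_{117}) = (117|187) = -1.

-1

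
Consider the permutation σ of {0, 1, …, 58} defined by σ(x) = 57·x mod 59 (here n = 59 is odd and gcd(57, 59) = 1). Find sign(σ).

Start at x=27: 27 → 5 → 49 → 20 → 19 → 21 → 17 → … (one orbit).
π_57 has 3 disjoint cycles with lengths [29, 29, 1] on {0,…,58}.
59 − 3 = 56 transpositions; sign(π) = (−1)^56 = +1.

+1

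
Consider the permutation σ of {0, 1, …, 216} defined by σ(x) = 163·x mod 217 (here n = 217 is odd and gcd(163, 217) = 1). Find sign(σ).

+1

Orbit of 39 under x↦163x: [39, 64, 16, 4, 1, 163, 95]… (length divides ord_217(163)).
Cycle lengths of π_163 on ℤ/217ℤ: [15, 15, 15, 15, 15, 15, 15, 15, 15, 15, 15, 15, 5, 5, 5, 5, 5, 5, 3, 3, 1]; 21 cycles in total.
With 21 cycles on 217 points, sign = (−1)^{217−21} = +1.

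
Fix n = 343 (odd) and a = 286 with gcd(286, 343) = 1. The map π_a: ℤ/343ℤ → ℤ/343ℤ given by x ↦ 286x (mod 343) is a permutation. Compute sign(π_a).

-1

Trace 342: π^k(342) = [342, 57, 181, 316, 167, 85, 300] for k=0..6.
Decompose π into cycles: lengths [98, 98, 98, 14, 14, 14, 2, 2, 2, 1] (10 cycles, including the fixed point 0).
10 cycles on 343: each ℓ→(−1)^(ℓ−1), product (−1)^333 = -1.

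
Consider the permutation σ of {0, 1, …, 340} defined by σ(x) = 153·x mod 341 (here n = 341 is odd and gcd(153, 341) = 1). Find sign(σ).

+1

Orbit of 287 under x↦153x: [287, 263, 1, 153, 221, 54, 78]… (length divides ord_341(153)).
Decompose π into cycles: lengths [10, 10, 10, 10, 10, 10, 10, 10, 10, 10, 10, 10, 10, 10, 10, 10, 10, 10, 10, 10, 10, 10, 10, 10, 10, 10, 10, 10, 10, 10, 10, 10, 10, 2, 2, 2, 2, 2, 1] (39 cycles, including the fixed point 0).
sign(π) = (−1)^{n − #cycles} = (−1)^{341−39} = (−1)^302 = +1.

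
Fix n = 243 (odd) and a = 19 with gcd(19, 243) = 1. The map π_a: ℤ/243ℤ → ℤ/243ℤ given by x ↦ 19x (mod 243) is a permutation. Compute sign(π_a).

Trace 217: π^k(217) = [217, 235, 91, 28, 46, 145, 82] for k=0..6.
Decompose π into cycles: lengths [27, 27, 27, 27, 27, 27, 9, 9, 9, 9, 9, 9, 3, 3, 3, 3, 3, 3, 1, 1, 1, 1, 1, 1, 1, 1, 1] (27 cycles, including the fixed point 0).
Σ(ℓ_i−1) = 243−27 = 216; sign = (−1)^216 = +1.
The Jacobi symbol (19|243) = +1 (Zolotarev) agrees.

+1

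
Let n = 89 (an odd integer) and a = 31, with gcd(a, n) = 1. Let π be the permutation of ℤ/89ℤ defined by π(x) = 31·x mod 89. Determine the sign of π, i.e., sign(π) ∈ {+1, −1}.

Trace 84: π^k(84) = [84, 23, 1, 31, 71, 65, 57] for k=0..6.
Cycle lengths of π_31 on ℤ/89ℤ: [88, 1]; 2 cycles in total.
sign(π) = (−1)^{n − #cycles} = (−1)^{89−2} = (−1)^87 = -1.

-1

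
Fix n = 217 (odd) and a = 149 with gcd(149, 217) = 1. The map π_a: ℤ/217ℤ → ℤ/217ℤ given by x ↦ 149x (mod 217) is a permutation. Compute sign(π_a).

+1

Start at x=149: 149 → 67 → 1 → 149 (one orbit).
The orbit structure of x ↦ 149x mod 217: 73 orbits of sizes [3, 3, 3, 3, 3, 3, 3, 3, 3, 3, 3, 3, 3, 3, 3, 3, 3, 3, 3, 3, 3, 3, 3, 3, 3, 3, 3, 3, 3, 3, 3, 3, 3, 3, 3, 3, 3, 3, 3, 3, 3, 3, 3, 3, 3, 3, 3, 3, 3, 3, 3, 3, 3, 3, 3, 3, 3, 3, 3, 3, 3, 3, 3, 3, 3, 3, 3, 3, 3, 3, 3, 3, 1].
sign(π) = (−1)^{n − #cycles} = (−1)^{217−73} = (−1)^144 = +1.
(149|217)_J = +1 (Zolotarev's lemma cross-check).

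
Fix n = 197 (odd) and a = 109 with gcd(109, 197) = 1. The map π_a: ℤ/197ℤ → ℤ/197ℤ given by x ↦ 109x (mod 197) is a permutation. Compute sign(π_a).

+1

Start at x=105: 105 → 19 → 101 → 174 → 54 → 173 → 142 → … (one orbit).
Cycle lengths of π_109 on ℤ/197ℤ: [98, 98, 1]; 3 cycles in total.
Σ(ℓ_i−1) = 197−3 = 194; sign = (−1)^194 = +1.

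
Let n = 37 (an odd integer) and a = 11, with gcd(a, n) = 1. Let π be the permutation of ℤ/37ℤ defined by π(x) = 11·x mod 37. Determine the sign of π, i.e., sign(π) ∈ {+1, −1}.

Trace 26: π^k(26) = [26, 27, 1, 11, 10, 36] for k=0..5.
π_11 has 7 disjoint cycles with lengths [6, 6, 6, 6, 6, 6, 1] on {0,…,36}.
With 7 cycles on 37 points, sign = (−1)^{37−7} = +1.

+1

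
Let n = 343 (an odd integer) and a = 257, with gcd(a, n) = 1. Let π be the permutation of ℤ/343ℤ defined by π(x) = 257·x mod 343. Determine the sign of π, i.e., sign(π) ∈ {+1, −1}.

Trace 58: π^k(58) = [58, 157, 218, 117, 228, 286, 100] for k=0..6.
4 cycles of lengths [294, 42, 6, 1].
4 cycles on 343: each ℓ→(−1)^(ℓ−1), product (−1)^339 = -1.

-1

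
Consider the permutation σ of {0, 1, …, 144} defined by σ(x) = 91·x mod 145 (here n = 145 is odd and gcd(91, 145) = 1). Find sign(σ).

+1

Start at x=6: 6 → 111 → 96 → 36 → 86 → 141 → 71 → … (one orbit).
π_91 has 15 disjoint cycles with lengths [14, 14, 14, 14, 14, 14, 14, 14, 14, 14, 1, 1, 1, 1, 1] on {0,…,144}.
Σ(ℓ_i−1) = 145−15 = 130; sign = (−1)^130 = +1.
(91|145)_J = +1 (Zolotarev's lemma cross-check).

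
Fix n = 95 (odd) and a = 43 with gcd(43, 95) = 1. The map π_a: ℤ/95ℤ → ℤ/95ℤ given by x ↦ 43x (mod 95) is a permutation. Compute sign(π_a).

-1

Orbit of 61 under x↦43x: [61, 58, 24, 82, 11, 93, 9]… (length divides ord_95(43)).
π_43 has 6 disjoint cycles with lengths [36, 36, 9, 9, 4, 1] on {0,…,94}.
6 cycles on 95: each ℓ→(−1)^(ℓ−1), product (−1)^89 = -1.
Zolotarev: (43|95) = -1, matching the cycle-count sign.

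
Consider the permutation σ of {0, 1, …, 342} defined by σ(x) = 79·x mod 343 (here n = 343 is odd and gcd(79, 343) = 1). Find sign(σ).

Orbit of 67 under x↦79x: [67, 148, 30, 312, 295, 324, 214]… (length divides ord_343(79)).
31 cycles of lengths [21, 21, 21, 21, 21, 21, 21, 21, 21, 21, 21, 21, 21, 21, 3, 3, 3, 3, 3, 3, 3, 3, 3, 3, 3, 3, 3, 3, 3, 3, 1].
sign(π) = (−1)^{n − #cycles} = (−1)^{343−31} = (−1)^312 = +1.
(79|343)_J = +1 (Zolotarev's lemma cross-check).

+1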